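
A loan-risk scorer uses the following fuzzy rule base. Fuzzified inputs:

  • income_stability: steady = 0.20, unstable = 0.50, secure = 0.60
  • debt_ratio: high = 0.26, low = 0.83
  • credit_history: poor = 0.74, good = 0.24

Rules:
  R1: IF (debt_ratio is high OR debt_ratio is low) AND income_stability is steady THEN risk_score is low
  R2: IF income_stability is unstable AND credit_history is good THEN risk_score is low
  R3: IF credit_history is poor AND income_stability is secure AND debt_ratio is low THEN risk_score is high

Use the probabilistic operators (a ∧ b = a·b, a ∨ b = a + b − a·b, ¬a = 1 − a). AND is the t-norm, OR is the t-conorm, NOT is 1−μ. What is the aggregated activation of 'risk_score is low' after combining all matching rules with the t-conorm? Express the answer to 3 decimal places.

0.274

R1: (high=0.26 OR low=0.83) = 0.8742; AND[a·b] with steady=0.20 → w = 0.1748
R2: unstable=0.50, good=0.24; AND[a·b] → w = 0.1200
R3: poor=0.74, secure=0.60, low=0.83; AND[a·b] → w = 0.3685
Rules with consequent 'low': {R1, R2} → strengths 0.1748, 0.1200
Aggregate via t-conorm [a + b − a·b]: 0.2739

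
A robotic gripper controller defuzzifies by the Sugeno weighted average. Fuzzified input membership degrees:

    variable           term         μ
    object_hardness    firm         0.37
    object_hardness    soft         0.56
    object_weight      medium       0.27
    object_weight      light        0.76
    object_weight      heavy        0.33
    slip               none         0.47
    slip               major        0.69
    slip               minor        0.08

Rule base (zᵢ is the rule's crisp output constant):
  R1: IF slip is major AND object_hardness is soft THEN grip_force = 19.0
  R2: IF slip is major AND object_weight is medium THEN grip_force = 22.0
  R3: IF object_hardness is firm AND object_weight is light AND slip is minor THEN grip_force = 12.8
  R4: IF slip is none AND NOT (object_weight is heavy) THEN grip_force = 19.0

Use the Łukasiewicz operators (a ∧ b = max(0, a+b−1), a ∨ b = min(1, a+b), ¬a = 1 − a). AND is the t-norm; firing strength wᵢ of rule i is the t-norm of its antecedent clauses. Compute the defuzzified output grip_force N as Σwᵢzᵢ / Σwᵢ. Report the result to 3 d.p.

19.000

R1 (z=19.0): major=0.69, soft=0.56; AND[max(0, a+b−1)] → w = 0.25
R2 (z=22.0): major=0.69, medium=0.27; AND[max(0, a+b−1)] → w = 0.00
R3 (z=12.8): firm=0.37, light=0.76, minor=0.08; AND[max(0, a+b−1)] → w = 0.00
R4 (z=19.0): none=0.47, ¬heavy=1−0.33=0.67; AND[max(0, a+b−1)] → w = 0.14
Weighted average = (0.25·19.0 + 0.00·22.0 + 0.00·12.8 + 0.14·19.0) / (0.25 + 0.00 + 0.00 + 0.14)
  = 7.4100 / 0.3900 = 19.000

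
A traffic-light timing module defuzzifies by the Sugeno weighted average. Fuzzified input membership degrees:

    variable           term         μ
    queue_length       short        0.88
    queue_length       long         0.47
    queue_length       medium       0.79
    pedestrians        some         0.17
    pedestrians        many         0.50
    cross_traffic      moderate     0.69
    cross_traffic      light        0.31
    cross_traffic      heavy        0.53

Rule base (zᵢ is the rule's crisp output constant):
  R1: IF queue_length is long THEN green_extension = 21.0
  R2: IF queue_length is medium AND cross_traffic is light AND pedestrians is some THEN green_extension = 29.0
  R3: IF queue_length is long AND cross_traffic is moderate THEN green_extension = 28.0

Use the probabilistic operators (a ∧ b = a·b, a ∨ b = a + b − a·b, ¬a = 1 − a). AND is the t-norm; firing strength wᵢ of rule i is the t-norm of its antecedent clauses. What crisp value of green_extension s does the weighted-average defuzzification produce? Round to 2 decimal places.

R1 (z=21.0): long=0.47 → w = 0.4700
R2 (z=29.0): medium=0.79, light=0.31, some=0.17; AND[a·b] → w = 0.0416
R3 (z=28.0): long=0.47, moderate=0.69; AND[a·b] → w = 0.3243
Weighted average = (0.4700·21.0 + 0.0416·29.0 + 0.3243·28.0) / (0.4700 + 0.0416 + 0.3243)
  = 20.1578 / 0.8359 = 24.11

24.11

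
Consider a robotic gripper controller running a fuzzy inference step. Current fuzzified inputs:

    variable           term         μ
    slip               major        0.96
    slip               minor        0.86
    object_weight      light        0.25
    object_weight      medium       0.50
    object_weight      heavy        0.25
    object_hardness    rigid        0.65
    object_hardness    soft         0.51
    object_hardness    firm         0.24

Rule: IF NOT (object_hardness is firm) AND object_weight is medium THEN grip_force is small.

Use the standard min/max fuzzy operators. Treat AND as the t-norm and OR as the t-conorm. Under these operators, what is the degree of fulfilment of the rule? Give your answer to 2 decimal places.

0.50

firing strength: ¬firm=1−0.24=0.76, medium=0.50; AND[min(a, b)] → w = 0.50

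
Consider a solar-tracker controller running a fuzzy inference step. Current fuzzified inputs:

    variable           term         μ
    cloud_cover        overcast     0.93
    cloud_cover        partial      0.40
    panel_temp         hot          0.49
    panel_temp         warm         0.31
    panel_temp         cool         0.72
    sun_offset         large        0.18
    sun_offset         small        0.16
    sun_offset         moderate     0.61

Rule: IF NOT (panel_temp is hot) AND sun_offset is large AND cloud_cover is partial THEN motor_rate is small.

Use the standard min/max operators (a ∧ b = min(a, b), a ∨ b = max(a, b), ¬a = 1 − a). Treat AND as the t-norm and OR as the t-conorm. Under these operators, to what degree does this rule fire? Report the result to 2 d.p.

firing strength: ¬hot=1−0.49=0.51, large=0.18, partial=0.40; AND[min(a, b)] → w = 0.18

0.18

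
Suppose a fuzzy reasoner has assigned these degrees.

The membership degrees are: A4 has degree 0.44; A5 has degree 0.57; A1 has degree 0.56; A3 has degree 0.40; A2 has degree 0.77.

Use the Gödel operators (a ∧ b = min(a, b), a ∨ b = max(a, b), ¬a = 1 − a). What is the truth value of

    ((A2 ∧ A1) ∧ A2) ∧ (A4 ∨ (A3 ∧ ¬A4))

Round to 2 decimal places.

0.44

A2 ∧ A1 = min(a, b) on (0.77, 0.56) = 0.56
(A2 ∧ A1) ∧ A2 = min(a, b) on (0.56, 0.77) = 0.56
¬A4 = 1 − 0.44 = 0.56
A3 ∧ ¬A4 = min(a, b) on (0.40, 0.56) = 0.40
A4 ∨ (A3 ∧ ¬A4) = max(a, b) on (0.44, 0.40) = 0.44
((A2 ∧ A1) ∧ A2) ∧ (A4 ∨ (A3 ∧ ¬A4)) = min(a, b) on (0.56, 0.44) = 0.44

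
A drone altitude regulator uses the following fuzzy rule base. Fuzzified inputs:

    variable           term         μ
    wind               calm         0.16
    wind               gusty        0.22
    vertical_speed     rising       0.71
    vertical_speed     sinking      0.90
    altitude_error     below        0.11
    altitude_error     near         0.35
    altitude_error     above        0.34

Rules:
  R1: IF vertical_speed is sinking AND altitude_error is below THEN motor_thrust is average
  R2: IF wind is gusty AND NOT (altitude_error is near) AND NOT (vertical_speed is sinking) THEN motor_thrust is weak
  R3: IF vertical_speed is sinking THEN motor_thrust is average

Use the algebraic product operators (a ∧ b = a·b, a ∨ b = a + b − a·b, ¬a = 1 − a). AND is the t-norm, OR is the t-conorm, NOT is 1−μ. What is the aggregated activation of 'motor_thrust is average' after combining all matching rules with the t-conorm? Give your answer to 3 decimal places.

0.910

R1: sinking=0.90, below=0.11; AND[a·b] → w = 0.0990
R2: gusty=0.22, ¬near=1−0.35=0.65, ¬sinking=1−0.90=0.10; AND[a·b] → w = 0.0143
R3: sinking=0.90 → w = 0.9000
Rules with consequent 'average': {R1, R3} → strengths 0.0990, 0.9000
Aggregate via t-conorm [a + b − a·b]: 0.9099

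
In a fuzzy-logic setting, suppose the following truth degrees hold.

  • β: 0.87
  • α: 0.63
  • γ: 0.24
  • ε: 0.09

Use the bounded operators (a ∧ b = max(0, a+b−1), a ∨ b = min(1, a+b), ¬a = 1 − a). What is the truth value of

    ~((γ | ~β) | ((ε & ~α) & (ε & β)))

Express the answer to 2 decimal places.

~β = 1 − 0.87 = 0.13
γ | ~β = min(1, a+b) on (0.24, 0.13) = 0.37
~α = 1 − 0.63 = 0.37
ε & ~α = max(0, a+b−1) on (0.09, 0.37) = 0.00
ε & β = max(0, a+b−1) on (0.09, 0.87) = 0.00
(ε & ~α) & (ε & β) = max(0, a+b−1) on (0.00, 0.00) = 0.00
(γ | ~β) | ((ε & ~α) & (ε & β)) = min(1, a+b) on (0.37, 0.00) = 0.37
~((γ | ~β) | ((ε & ~α) & (ε & β))) = 1 − 0.37 = 0.63

0.63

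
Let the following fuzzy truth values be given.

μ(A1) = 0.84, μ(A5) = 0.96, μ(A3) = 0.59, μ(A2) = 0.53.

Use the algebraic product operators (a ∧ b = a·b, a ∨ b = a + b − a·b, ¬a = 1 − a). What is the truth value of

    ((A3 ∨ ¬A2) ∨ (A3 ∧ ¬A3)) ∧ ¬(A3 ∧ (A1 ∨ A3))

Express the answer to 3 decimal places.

¬A2 = 1 − 0.5300 = 0.4700
A3 ∨ ¬A2 = a + b − a·b on (0.5900, 0.4700) = 0.7827
¬A3 = 1 − 0.5900 = 0.4100
A3 ∧ ¬A3 = a·b on (0.5900, 0.4100) = 0.2419
(A3 ∨ ¬A2) ∨ (A3 ∧ ¬A3) = a + b − a·b on (0.7827, 0.2419) = 0.8353
A1 ∨ A3 = a + b − a·b on (0.8400, 0.5900) = 0.9344
A3 ∧ (A1 ∨ A3) = a·b on (0.5900, 0.9344) = 0.5513
¬(A3 ∧ (A1 ∨ A3)) = 1 − 0.5513 = 0.4487
((A3 ∨ ¬A2) ∨ (A3 ∧ ¬A3)) ∧ ¬(A3 ∧ (A1 ∨ A3)) = a·b on (0.8353, 0.4487) = 0.3748

0.375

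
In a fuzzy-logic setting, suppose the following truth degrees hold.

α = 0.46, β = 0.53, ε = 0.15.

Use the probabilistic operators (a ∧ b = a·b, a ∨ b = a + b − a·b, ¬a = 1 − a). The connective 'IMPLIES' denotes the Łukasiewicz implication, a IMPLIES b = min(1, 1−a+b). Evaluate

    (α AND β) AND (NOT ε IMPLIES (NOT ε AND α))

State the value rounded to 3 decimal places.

0.132

α AND β = a·b on (0.4600, 0.5300) = 0.2438
NOT ε = 1 − 0.1500 = 0.8500
NOT ε = 1 − 0.1500 = 0.8500
NOT ε AND α = a·b on (0.8500, 0.4600) = 0.3910
NOT ε IMPLIES (NOT ε AND α)  [Łukasiewicz: min(1, 1−a+b)] with a=0.8500, b=0.3910 → 0.5410
(α AND β) AND (NOT ε IMPLIES (NOT ε AND α)) = a·b on (0.2438, 0.5410) = 0.1319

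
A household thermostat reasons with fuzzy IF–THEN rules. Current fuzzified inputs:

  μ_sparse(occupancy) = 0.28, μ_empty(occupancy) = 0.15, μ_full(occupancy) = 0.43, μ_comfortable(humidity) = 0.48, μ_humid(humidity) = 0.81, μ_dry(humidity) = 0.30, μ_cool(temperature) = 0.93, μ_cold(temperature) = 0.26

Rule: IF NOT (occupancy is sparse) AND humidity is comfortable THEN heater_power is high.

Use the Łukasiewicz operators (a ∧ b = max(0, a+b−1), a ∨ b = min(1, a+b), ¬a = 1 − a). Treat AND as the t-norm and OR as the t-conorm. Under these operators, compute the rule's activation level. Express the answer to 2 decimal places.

firing strength: ¬sparse=1−0.28=0.72, comfortable=0.48; AND[max(0, a+b−1)] → w = 0.20

0.20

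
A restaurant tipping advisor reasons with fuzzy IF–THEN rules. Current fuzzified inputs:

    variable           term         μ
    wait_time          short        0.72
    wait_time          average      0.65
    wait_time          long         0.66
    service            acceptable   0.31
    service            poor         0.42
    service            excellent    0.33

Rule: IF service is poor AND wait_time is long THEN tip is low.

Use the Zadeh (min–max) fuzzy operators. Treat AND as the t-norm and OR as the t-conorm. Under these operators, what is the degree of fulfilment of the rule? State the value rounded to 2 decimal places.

firing strength: poor=0.42, long=0.66; AND[min(a, b)] → w = 0.42

0.42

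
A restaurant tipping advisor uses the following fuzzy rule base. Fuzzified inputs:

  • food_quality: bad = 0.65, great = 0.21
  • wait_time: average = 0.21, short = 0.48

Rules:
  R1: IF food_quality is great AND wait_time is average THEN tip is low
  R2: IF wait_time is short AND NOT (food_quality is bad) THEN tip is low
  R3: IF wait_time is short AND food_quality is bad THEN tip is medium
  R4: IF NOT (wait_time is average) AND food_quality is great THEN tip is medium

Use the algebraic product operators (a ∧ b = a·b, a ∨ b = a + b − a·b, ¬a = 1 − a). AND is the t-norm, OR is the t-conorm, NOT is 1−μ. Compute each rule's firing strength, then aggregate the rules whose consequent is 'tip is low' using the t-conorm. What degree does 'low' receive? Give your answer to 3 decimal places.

R1: great=0.21, average=0.21; AND[a·b] → w = 0.0441
R2: short=0.48, ¬bad=1−0.65=0.35; AND[a·b] → w = 0.1680
R3: short=0.48, bad=0.65; AND[a·b] → w = 0.3120
R4: ¬average=1−0.21=0.79, great=0.21; AND[a·b] → w = 0.1659
Rules with consequent 'low': {R1, R2} → strengths 0.0441, 0.1680
Aggregate via t-conorm [a + b − a·b]: 0.2047

0.205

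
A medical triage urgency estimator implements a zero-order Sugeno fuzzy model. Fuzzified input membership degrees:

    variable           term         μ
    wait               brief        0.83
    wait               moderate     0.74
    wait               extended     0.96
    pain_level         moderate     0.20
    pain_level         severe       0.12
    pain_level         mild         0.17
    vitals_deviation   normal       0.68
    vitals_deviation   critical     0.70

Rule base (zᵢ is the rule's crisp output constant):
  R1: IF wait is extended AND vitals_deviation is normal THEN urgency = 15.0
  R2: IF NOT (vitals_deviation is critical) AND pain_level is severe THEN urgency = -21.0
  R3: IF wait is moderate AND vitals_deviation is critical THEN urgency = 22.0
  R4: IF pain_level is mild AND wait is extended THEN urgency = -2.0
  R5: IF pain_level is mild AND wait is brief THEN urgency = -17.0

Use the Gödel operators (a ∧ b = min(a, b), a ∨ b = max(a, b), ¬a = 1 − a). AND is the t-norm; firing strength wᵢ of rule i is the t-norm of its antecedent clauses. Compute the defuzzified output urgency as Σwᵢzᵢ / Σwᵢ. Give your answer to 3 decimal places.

R1 (z=15.0): extended=0.96, normal=0.68; AND[min(a, b)] → w = 0.68
R2 (z=-21.0): ¬critical=1−0.70=0.30, severe=0.12; AND[min(a, b)] → w = 0.12
R3 (z=22.0): moderate=0.74, critical=0.70; AND[min(a, b)] → w = 0.70
R4 (z=-2.0): mild=0.17, extended=0.96; AND[min(a, b)] → w = 0.17
R5 (z=-17.0): mild=0.17, brief=0.83; AND[min(a, b)] → w = 0.17
Weighted average = (0.68·15.0 + 0.12·-21.0 + 0.70·22.0 + 0.17·-2.0 + 0.17·-17.0) / (0.68 + 0.12 + 0.70 + 0.17 + 0.17)
  = 19.8500 / 1.8400 = 10.788

10.788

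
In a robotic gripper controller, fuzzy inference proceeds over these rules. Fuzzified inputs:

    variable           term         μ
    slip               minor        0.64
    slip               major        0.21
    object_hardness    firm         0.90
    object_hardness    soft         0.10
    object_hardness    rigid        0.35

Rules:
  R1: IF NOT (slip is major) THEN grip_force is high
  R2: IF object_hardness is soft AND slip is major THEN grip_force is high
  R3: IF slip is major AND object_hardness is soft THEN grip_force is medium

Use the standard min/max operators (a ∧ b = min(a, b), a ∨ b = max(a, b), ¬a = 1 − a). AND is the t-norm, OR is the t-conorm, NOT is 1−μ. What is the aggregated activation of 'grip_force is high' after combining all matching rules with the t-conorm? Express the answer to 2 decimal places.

R1: ¬major=1−0.21=0.79 → w = 0.79
R2: soft=0.10, major=0.21; AND[min(a, b)] → w = 0.10
R3: major=0.21, soft=0.10; AND[min(a, b)] → w = 0.10
Rules with consequent 'high': {R1, R2} → strengths 0.79, 0.10
Aggregate via t-conorm [max(a, b)]: 0.79

0.79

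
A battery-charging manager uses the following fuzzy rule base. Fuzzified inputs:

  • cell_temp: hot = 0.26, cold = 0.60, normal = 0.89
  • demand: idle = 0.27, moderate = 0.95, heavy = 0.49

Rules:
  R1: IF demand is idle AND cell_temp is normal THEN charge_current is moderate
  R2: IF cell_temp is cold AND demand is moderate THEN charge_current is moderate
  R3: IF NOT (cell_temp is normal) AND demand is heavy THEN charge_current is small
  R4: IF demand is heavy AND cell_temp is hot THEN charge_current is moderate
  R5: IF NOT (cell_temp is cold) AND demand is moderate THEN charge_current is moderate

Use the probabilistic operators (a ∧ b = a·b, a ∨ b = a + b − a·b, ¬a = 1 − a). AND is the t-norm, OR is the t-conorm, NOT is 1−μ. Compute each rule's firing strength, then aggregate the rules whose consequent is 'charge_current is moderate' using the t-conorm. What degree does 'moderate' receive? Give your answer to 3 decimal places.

R1: idle=0.27, normal=0.89; AND[a·b] → w = 0.2403
R2: cold=0.60, moderate=0.95; AND[a·b] → w = 0.5700
R3: ¬normal=1−0.89=0.11, heavy=0.49; AND[a·b] → w = 0.0539
R4: heavy=0.49, hot=0.26; AND[a·b] → w = 0.1274
R5: ¬cold=1−0.60=0.40, moderate=0.95; AND[a·b] → w = 0.3800
Rules with consequent 'moderate': {R1, R2, R4, R5} → strengths 0.2403, 0.5700, 0.1274, 0.3800
Aggregate via t-conorm [a + b − a·b]: 0.8233

0.823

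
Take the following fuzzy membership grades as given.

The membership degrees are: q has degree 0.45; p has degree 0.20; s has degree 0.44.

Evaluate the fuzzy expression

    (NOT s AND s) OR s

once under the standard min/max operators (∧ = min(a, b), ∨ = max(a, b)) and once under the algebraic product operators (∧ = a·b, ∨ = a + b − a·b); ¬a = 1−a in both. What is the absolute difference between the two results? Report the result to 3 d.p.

Under standard min/max:
  NOT s = 1 − 0.44 = 0.56
  NOT s AND s = min(a, b) on (0.56, 0.44) = 0.44
  (NOT s AND s) OR s = max(a, b) on (0.44, 0.44) = 0.44
  → value = 0.4400
Under algebraic product:
  NOT s = 1 − 0.4400 = 0.5600
  NOT s AND s = a·b on (0.5600, 0.4400) = 0.2464
  (NOT s AND s) OR s = a + b − a·b on (0.2464, 0.4400) = 0.5780
  → value = 0.5780
|0.4400 − 0.5780| = 0.138

0.138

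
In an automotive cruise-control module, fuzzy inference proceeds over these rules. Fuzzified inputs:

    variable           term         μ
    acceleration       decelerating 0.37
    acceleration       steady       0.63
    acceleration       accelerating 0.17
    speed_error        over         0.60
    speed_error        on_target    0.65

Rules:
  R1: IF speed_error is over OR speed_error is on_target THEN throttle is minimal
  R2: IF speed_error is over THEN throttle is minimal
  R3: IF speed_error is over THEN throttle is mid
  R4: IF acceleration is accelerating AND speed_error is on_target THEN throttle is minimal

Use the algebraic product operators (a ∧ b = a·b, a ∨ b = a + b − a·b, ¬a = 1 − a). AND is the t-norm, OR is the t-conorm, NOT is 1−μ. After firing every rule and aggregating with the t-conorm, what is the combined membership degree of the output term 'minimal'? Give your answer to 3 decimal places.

R1: over=0.60, on_target=0.65; OR[a + b − a·b] → w = 0.8600
R2: over=0.60 → w = 0.6000
R3: over=0.60 → w = 0.6000
R4: accelerating=0.17, on_target=0.65; AND[a·b] → w = 0.1105
Rules with consequent 'minimal': {R1, R2, R4} → strengths 0.8600, 0.6000, 0.1105
Aggregate via t-conorm [a + b − a·b]: 0.9502

0.950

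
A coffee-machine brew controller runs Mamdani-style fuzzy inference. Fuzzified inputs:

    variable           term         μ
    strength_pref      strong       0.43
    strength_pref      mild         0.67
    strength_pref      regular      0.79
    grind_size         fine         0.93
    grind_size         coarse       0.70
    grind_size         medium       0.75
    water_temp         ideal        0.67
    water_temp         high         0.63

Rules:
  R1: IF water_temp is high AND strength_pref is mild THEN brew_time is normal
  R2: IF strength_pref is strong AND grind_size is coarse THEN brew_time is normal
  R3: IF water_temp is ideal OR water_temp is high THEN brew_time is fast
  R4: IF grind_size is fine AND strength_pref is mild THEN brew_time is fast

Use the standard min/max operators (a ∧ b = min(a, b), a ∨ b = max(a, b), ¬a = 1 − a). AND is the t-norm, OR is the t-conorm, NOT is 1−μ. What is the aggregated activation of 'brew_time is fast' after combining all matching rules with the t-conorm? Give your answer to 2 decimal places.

0.67

R1: high=0.63, mild=0.67; AND[min(a, b)] → w = 0.63
R2: strong=0.43, coarse=0.70; AND[min(a, b)] → w = 0.43
R3: ideal=0.67, high=0.63; OR[max(a, b)] → w = 0.67
R4: fine=0.93, mild=0.67; AND[min(a, b)] → w = 0.67
Rules with consequent 'fast': {R3, R4} → strengths 0.67, 0.67
Aggregate via t-conorm [max(a, b)]: 0.67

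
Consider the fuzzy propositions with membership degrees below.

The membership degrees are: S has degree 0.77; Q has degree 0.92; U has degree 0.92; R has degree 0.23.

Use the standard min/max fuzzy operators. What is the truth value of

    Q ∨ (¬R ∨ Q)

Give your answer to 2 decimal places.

0.92

¬R = 1 − 0.23 = 0.77
¬R ∨ Q = max(a, b) on (0.77, 0.92) = 0.92
Q ∨ (¬R ∨ Q) = max(a, b) on (0.92, 0.92) = 0.92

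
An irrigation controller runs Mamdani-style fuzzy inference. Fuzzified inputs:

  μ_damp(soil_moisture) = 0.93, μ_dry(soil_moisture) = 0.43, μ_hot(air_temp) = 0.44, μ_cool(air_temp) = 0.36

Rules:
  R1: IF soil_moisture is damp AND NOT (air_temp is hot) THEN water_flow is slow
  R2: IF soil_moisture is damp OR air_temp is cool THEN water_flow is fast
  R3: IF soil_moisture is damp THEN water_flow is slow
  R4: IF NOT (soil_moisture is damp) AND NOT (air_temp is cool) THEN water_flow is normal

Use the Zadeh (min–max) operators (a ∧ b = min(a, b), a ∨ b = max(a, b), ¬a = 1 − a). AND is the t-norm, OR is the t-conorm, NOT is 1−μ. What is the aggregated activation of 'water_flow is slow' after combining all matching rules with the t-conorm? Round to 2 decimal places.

R1: damp=0.93, ¬hot=1−0.44=0.56; AND[min(a, b)] → w = 0.56
R2: damp=0.93, cool=0.36; OR[max(a, b)] → w = 0.93
R3: damp=0.93 → w = 0.93
R4: ¬damp=1−0.93=0.07, ¬cool=1−0.36=0.64; AND[min(a, b)] → w = 0.07
Rules with consequent 'slow': {R1, R3} → strengths 0.56, 0.93
Aggregate via t-conorm [max(a, b)]: 0.93

0.93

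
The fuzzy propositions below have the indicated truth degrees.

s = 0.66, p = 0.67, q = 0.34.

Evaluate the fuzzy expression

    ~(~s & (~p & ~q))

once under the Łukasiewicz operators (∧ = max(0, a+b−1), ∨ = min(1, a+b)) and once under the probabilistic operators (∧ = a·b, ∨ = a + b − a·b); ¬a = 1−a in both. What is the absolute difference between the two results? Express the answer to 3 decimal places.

0.074

Under Łukasiewicz:
  ~s = 1 − 0.66 = 0.34
  ~p = 1 − 0.67 = 0.33
  ~q = 1 − 0.34 = 0.66
  ~p & ~q = max(0, a+b−1) on (0.33, 0.66) = 0.00
  ~s & (~p & ~q) = max(0, a+b−1) on (0.34, 0.00) = 0.00
  ~(~s & (~p & ~q)) = 1 − 0.00 = 1.00
  → value = 1.0000
Under probabilistic:
  ~s = 1 − 0.6600 = 0.3400
  ~p = 1 − 0.6700 = 0.3300
  ~q = 1 − 0.3400 = 0.6600
  ~p & ~q = a·b on (0.3300, 0.6600) = 0.2178
  ~s & (~p & ~q) = a·b on (0.3400, 0.2178) = 0.0741
  ~(~s & (~p & ~q)) = 1 − 0.0741 = 0.9259
  → value = 0.9259
|1.0000 − 0.9259| = 0.074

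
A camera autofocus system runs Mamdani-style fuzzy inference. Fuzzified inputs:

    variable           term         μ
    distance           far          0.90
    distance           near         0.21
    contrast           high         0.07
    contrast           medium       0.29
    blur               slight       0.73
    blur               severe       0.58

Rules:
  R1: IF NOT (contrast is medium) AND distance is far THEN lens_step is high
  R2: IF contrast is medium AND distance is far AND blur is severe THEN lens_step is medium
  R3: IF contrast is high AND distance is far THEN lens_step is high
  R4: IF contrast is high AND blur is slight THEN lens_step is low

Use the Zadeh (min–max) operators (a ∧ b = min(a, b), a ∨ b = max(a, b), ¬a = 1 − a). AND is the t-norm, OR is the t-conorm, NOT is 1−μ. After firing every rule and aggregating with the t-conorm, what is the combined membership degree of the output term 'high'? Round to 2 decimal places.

R1: ¬medium=1−0.29=0.71, far=0.90; AND[min(a, b)] → w = 0.71
R2: medium=0.29, far=0.90, severe=0.58; AND[min(a, b)] → w = 0.29
R3: high=0.07, far=0.90; AND[min(a, b)] → w = 0.07
R4: high=0.07, slight=0.73; AND[min(a, b)] → w = 0.07
Rules with consequent 'high': {R1, R3} → strengths 0.71, 0.07
Aggregate via t-conorm [max(a, b)]: 0.71

0.71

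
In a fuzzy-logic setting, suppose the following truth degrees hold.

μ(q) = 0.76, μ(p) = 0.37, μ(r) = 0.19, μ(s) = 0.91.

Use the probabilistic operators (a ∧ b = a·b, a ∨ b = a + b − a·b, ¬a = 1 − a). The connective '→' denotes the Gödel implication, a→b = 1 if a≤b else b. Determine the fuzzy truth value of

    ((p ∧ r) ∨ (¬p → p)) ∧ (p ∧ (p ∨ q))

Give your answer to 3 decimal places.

p ∧ r = a·b on (0.3700, 0.1900) = 0.0703
¬p = 1 − 0.3700 = 0.6300
¬p → p  [Gödel: 1 if a≤b else b] with a=0.6300, b=0.3700 → 0.3700
(p ∧ r) ∨ (¬p → p) = a + b − a·b on (0.0703, 0.3700) = 0.4143
p ∨ q = a + b − a·b on (0.3700, 0.7600) = 0.8488
p ∧ (p ∨ q) = a·b on (0.3700, 0.8488) = 0.3141
((p ∧ r) ∨ (¬p → p)) ∧ (p ∧ (p ∨ q)) = a·b on (0.4143, 0.3141) = 0.1301

0.130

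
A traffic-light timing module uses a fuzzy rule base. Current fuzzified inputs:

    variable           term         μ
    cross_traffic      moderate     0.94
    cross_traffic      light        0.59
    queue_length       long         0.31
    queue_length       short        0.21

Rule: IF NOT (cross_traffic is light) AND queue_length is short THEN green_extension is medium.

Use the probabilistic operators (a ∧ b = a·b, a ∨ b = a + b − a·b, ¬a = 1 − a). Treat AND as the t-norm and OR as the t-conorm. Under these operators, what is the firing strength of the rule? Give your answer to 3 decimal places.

0.086

firing strength: ¬light=1−0.59=0.41, short=0.21; AND[a·b] → w = 0.0861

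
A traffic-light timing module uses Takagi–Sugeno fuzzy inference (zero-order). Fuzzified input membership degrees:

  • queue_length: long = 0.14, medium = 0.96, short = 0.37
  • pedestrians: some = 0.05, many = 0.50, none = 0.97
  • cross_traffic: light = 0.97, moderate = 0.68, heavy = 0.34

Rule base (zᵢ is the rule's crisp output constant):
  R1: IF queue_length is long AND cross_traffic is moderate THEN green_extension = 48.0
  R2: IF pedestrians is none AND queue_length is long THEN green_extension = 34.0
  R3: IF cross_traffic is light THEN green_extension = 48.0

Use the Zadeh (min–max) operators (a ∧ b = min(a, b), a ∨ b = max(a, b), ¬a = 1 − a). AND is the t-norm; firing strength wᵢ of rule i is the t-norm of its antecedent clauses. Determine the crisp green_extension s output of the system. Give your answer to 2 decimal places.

46.43

R1 (z=48.0): long=0.14, moderate=0.68; AND[min(a, b)] → w = 0.14
R2 (z=34.0): none=0.97, long=0.14; AND[min(a, b)] → w = 0.14
R3 (z=48.0): light=0.97 → w = 0.97
Weighted average = (0.14·48.0 + 0.14·34.0 + 0.97·48.0) / (0.14 + 0.14 + 0.97)
  = 58.0400 / 1.2500 = 46.43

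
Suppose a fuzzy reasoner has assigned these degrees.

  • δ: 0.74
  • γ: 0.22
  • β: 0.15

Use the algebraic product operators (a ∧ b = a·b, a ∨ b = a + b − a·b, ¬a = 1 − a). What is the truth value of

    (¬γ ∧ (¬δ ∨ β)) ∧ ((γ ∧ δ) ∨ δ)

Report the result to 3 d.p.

0.226

¬γ = 1 − 0.2200 = 0.7800
¬δ = 1 − 0.7400 = 0.2600
¬δ ∨ β = a + b − a·b on (0.2600, 0.1500) = 0.3710
¬γ ∧ (¬δ ∨ β) = a·b on (0.7800, 0.3710) = 0.2894
γ ∧ δ = a·b on (0.2200, 0.7400) = 0.1628
(γ ∧ δ) ∨ δ = a + b − a·b on (0.1628, 0.7400) = 0.7823
(¬γ ∧ (¬δ ∨ β)) ∧ ((γ ∧ δ) ∨ δ) = a·b on (0.2894, 0.7823) = 0.2264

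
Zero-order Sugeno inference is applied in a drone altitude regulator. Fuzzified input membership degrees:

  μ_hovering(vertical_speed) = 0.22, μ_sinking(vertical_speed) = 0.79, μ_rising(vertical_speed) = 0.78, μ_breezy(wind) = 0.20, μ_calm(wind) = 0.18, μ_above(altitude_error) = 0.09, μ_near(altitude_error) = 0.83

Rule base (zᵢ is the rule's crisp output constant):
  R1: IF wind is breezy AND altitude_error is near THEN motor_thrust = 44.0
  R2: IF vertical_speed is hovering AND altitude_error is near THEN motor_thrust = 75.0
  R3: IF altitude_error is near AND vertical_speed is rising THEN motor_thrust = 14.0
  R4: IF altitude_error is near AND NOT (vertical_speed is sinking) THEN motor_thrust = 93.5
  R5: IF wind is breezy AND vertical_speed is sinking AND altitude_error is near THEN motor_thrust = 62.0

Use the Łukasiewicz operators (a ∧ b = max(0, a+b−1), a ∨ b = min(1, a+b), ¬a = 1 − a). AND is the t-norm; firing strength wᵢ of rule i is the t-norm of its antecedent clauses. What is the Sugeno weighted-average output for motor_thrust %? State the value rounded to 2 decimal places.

R1 (z=44.0): breezy=0.20, near=0.83; AND[max(0, a+b−1)] → w = 0.03
R2 (z=75.0): hovering=0.22, near=0.83; AND[max(0, a+b−1)] → w = 0.05
R3 (z=14.0): near=0.83, rising=0.78; AND[max(0, a+b−1)] → w = 0.61
R4 (z=93.5): near=0.83, ¬sinking=1−0.79=0.21; AND[max(0, a+b−1)] → w = 0.04
R5 (z=62.0): breezy=0.20, sinking=0.79, near=0.83; AND[max(0, a+b−1)] → w = 0.00
Weighted average = (0.03·44.0 + 0.05·75.0 + 0.61·14.0 + 0.04·93.5 + 0.00·62.0) / (0.03 + 0.05 + 0.61 + 0.04 + 0.00)
  = 17.3500 / 0.7300 = 23.77

23.77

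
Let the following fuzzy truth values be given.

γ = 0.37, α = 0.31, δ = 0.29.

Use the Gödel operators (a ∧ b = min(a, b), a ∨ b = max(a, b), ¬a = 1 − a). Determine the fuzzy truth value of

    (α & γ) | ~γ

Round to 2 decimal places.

α & γ = min(a, b) on (0.31, 0.37) = 0.31
~γ = 1 − 0.37 = 0.63
(α & γ) | ~γ = max(a, b) on (0.31, 0.63) = 0.63

0.63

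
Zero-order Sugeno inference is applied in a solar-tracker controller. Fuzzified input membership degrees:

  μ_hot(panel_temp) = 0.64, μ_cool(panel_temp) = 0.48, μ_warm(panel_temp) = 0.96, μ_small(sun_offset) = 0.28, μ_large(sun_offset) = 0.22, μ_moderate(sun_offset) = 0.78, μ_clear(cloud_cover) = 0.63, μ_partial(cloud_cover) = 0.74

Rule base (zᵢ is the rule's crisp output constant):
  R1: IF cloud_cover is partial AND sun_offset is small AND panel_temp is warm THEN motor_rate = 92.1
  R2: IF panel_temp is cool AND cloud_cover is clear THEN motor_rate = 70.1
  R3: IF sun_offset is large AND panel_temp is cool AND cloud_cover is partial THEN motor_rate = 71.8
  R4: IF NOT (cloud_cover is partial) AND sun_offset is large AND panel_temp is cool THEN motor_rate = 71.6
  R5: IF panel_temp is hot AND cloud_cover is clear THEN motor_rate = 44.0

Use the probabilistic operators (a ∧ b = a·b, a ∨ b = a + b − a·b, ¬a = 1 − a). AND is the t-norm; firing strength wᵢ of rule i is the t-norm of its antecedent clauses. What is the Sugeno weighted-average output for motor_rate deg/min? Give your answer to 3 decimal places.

R1 (z=92.1): partial=0.74, small=0.28, warm=0.96; AND[a·b] → w = 0.1989
R2 (z=70.1): cool=0.48, clear=0.63; AND[a·b] → w = 0.3024
R3 (z=71.8): large=0.22, cool=0.48, partial=0.74; AND[a·b] → w = 0.0781
R4 (z=71.6): ¬partial=1−0.74=0.26, large=0.22, cool=0.48; AND[a·b] → w = 0.0275
R5 (z=44.0): hot=0.64, clear=0.63; AND[a·b] → w = 0.4032
Weighted average = (0.1989·92.1 + 0.3024·70.1 + 0.0781·71.8 + 0.0275·71.6 + 0.4032·44.0) / (0.1989 + 0.3024 + 0.0781 + 0.0275 + 0.4032)
  = 64.8354 / 1.0101 = 64.186

64.186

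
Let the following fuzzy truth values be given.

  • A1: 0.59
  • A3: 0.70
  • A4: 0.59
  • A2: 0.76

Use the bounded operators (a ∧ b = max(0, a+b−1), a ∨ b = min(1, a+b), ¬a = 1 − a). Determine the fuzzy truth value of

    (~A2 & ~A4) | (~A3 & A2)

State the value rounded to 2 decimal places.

~A2 = 1 − 0.76 = 0.24
~A4 = 1 − 0.59 = 0.41
~A2 & ~A4 = max(0, a+b−1) on (0.24, 0.41) = 0.00
~A3 = 1 − 0.70 = 0.30
~A3 & A2 = max(0, a+b−1) on (0.30, 0.76) = 0.06
(~A2 & ~A4) | (~A3 & A2) = min(1, a+b) on (0.00, 0.06) = 0.06

0.06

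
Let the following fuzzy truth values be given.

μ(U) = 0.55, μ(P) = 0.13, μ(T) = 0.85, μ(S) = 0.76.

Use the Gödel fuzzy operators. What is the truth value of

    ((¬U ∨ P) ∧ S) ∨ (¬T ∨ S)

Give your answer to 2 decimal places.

¬U = 1 − 0.55 = 0.45
¬U ∨ P = max(a, b) on (0.45, 0.13) = 0.45
(¬U ∨ P) ∧ S = min(a, b) on (0.45, 0.76) = 0.45
¬T = 1 − 0.85 = 0.15
¬T ∨ S = max(a, b) on (0.15, 0.76) = 0.76
((¬U ∨ P) ∧ S) ∨ (¬T ∨ S) = max(a, b) on (0.45, 0.76) = 0.76

0.76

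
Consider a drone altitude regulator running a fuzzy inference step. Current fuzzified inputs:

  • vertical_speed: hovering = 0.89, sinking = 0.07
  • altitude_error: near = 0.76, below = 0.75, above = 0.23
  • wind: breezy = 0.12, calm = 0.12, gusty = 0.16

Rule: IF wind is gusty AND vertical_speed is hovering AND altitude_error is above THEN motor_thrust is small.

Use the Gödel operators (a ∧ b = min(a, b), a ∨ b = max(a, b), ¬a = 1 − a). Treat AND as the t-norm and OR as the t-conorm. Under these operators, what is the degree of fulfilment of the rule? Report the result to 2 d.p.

firing strength: gusty=0.16, hovering=0.89, above=0.23; AND[min(a, b)] → w = 0.16

0.16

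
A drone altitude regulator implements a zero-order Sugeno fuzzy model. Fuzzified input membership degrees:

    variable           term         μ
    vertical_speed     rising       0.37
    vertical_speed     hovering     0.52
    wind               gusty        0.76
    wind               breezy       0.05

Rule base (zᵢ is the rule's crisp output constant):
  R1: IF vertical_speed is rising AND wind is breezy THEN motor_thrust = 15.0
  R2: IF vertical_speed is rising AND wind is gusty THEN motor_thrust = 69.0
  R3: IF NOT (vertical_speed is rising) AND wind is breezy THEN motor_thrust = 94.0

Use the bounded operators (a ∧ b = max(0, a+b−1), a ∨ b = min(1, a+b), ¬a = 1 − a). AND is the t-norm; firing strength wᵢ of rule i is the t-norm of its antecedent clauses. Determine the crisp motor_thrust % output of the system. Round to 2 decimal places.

R1 (z=15.0): rising=0.37, breezy=0.05; AND[max(0, a+b−1)] → w = 0.00
R2 (z=69.0): rising=0.37, gusty=0.76; AND[max(0, a+b−1)] → w = 0.13
R3 (z=94.0): ¬rising=1−0.37=0.63, breezy=0.05; AND[max(0, a+b−1)] → w = 0.00
Weighted average = (0.00·15.0 + 0.13·69.0 + 0.00·94.0) / (0.00 + 0.13 + 0.00)
  = 8.9700 / 0.1300 = 69.00

69.00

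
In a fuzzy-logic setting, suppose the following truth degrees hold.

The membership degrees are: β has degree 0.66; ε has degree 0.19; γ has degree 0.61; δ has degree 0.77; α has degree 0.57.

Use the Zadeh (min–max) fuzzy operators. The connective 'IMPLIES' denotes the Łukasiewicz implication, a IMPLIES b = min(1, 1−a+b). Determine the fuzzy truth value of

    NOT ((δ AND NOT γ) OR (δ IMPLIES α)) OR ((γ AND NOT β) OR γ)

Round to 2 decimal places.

NOT γ = 1 − 0.61 = 0.39
δ AND NOT γ = min(a, b) on (0.77, 0.39) = 0.39
δ IMPLIES α  [Łukasiewicz: min(1, 1−a+b)] with a=0.77, b=0.57 → 0.80
(δ AND NOT γ) OR (δ IMPLIES α) = max(a, b) on (0.39, 0.80) = 0.80
NOT ((δ AND NOT γ) OR (δ IMPLIES α)) = 1 − 0.80 = 0.20
NOT β = 1 − 0.66 = 0.34
γ AND NOT β = min(a, b) on (0.61, 0.34) = 0.34
(γ AND NOT β) OR γ = max(a, b) on (0.34, 0.61) = 0.61
NOT ((δ AND NOT γ) OR (δ IMPLIES α)) OR ((γ AND NOT β) OR γ) = max(a, b) on (0.20, 0.61) = 0.61

0.61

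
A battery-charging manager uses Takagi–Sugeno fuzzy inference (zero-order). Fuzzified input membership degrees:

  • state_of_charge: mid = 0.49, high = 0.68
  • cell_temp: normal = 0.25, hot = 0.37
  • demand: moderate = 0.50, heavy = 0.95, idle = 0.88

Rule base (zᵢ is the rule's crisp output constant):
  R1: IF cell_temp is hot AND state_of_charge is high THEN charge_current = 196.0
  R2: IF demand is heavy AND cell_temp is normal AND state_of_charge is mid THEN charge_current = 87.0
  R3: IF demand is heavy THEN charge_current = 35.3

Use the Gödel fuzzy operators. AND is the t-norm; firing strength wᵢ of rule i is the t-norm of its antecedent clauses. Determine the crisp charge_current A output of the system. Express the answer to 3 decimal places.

R1 (z=196.0): hot=0.37, high=0.68; AND[min(a, b)] → w = 0.37
R2 (z=87.0): heavy=0.95, normal=0.25, mid=0.49; AND[min(a, b)] → w = 0.25
R3 (z=35.3): heavy=0.95 → w = 0.95
Weighted average = (0.37·196.0 + 0.25·87.0 + 0.95·35.3) / (0.37 + 0.25 + 0.95)
  = 127.8050 / 1.5700 = 81.404

81.404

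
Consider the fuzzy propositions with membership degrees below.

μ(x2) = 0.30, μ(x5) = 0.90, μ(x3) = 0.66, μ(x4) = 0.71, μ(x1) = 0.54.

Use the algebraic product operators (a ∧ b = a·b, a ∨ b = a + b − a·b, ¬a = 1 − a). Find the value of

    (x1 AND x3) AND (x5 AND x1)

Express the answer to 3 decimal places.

x1 AND x3 = a·b on (0.5400, 0.6600) = 0.3564
x5 AND x1 = a·b on (0.9000, 0.5400) = 0.4860
(x1 AND x3) AND (x5 AND x1) = a·b on (0.3564, 0.4860) = 0.1732

0.173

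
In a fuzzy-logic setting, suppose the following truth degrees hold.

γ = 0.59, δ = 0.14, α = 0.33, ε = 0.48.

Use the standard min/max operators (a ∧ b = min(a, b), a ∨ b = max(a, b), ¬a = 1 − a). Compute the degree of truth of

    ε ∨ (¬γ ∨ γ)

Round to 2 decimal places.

0.59

¬γ = 1 − 0.59 = 0.41
¬γ ∨ γ = max(a, b) on (0.41, 0.59) = 0.59
ε ∨ (¬γ ∨ γ) = max(a, b) on (0.48, 0.59) = 0.59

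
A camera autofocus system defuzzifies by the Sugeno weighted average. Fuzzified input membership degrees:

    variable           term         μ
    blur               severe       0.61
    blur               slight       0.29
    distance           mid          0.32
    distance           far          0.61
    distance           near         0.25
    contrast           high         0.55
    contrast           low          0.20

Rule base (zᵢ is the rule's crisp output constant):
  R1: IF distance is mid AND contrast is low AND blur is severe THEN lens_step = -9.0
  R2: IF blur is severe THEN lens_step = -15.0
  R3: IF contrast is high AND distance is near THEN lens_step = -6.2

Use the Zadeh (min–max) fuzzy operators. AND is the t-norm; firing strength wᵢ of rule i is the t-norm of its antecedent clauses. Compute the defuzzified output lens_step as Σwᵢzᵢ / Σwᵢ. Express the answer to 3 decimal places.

-11.792

R1 (z=-9.0): mid=0.32, low=0.20, severe=0.61; AND[min(a, b)] → w = 0.20
R2 (z=-15.0): severe=0.61 → w = 0.61
R3 (z=-6.2): high=0.55, near=0.25; AND[min(a, b)] → w = 0.25
Weighted average = (0.20·-9.0 + 0.61·-15.0 + 0.25·-6.2) / (0.20 + 0.61 + 0.25)
  = -12.5000 / 1.0600 = -11.792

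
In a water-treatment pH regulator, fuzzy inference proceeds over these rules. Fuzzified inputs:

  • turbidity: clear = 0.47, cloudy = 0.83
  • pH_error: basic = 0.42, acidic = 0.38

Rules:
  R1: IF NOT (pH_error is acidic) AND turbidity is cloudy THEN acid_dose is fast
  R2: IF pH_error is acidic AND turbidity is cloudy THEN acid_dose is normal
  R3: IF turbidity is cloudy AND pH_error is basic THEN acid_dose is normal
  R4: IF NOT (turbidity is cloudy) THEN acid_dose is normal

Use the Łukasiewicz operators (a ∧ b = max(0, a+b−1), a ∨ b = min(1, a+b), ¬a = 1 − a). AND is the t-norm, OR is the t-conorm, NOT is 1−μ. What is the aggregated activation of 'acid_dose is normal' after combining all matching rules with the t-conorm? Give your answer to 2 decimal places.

0.63

R1: ¬acidic=1−0.38=0.62, cloudy=0.83; AND[max(0, a+b−1)] → w = 0.45
R2: acidic=0.38, cloudy=0.83; AND[max(0, a+b−1)] → w = 0.21
R3: cloudy=0.83, basic=0.42; AND[max(0, a+b−1)] → w = 0.25
R4: ¬cloudy=1−0.83=0.17 → w = 0.17
Rules with consequent 'normal': {R2, R3, R4} → strengths 0.21, 0.25, 0.17
Aggregate via t-conorm [min(1, a+b)]: 0.63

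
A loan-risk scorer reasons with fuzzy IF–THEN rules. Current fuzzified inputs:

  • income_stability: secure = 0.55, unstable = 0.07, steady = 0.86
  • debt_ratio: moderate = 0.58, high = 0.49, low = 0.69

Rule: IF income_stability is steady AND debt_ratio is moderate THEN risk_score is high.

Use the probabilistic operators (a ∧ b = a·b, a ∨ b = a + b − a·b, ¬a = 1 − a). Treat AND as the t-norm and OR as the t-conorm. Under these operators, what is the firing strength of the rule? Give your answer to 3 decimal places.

firing strength: steady=0.86, moderate=0.58; AND[a·b] → w = 0.4988

0.499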